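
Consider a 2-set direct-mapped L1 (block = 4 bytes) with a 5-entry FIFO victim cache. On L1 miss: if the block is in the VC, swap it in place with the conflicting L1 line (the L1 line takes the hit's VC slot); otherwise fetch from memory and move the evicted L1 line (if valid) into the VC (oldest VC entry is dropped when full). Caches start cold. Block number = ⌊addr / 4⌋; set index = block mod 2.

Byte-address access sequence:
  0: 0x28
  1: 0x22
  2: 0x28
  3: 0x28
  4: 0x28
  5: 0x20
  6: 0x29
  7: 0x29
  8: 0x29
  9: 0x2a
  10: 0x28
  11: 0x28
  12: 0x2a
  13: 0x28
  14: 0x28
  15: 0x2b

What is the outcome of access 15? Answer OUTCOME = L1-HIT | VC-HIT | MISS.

#0 0x28→b10/s0 MISS; vc=[]
#1 0x22→b8/s0 MISS; vc=[10]
#2 0x28→b10/s0 VC-HIT; vc=[8]
#3 0x28→b10/s0 L1-HIT; vc=[8]
#4 0x28→b10/s0 L1-HIT; vc=[8]
#5 0x20→b8/s0 VC-HIT; vc=[10]
#6 0x29→b10/s0 VC-HIT; vc=[8]
#7 0x29→b10/s0 L1-HIT; vc=[8]
#8 0x29→b10/s0 L1-HIT; vc=[8]
#9 0x2a→b10/s0 L1-HIT; vc=[8]
#10 0x28→b10/s0 L1-HIT; vc=[8]
#11 0x28→b10/s0 L1-HIT; vc=[8]
#12 0x2a→b10/s0 L1-HIT; vc=[8]
#13 0x28→b10/s0 L1-HIT; vc=[8]
#14 0x28→b10/s0 L1-HIT; vc=[8]
#15 0x2b→b10/s0 L1-HIT; vc=[8]

OUTCOME = L1-HIT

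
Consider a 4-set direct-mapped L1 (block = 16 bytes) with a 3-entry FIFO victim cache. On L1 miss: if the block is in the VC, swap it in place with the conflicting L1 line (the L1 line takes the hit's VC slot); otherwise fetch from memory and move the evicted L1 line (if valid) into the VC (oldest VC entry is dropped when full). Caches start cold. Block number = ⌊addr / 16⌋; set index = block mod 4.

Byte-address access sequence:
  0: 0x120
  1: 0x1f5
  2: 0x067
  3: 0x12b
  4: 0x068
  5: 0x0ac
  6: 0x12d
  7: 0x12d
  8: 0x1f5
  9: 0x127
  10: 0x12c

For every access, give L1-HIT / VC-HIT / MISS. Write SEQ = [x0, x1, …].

#0 0x120→b18/s2 MISS; vc=[]
#1 0x1f5→b31/s3 MISS; vc=[]
#2 0x67→b6/s2 MISS; vc=[18]
#3 0x12b→b18/s2 VC-HIT; vc=[6]
#4 0x68→b6/s2 VC-HIT; vc=[18]
#5 0xac→b10/s2 MISS; vc=[18,6]
#6 0x12d→b18/s2 VC-HIT; vc=[10,6]
#7 0x12d→b18/s2 L1-HIT; vc=[10,6]
#8 0x1f5→b31/s3 L1-HIT; vc=[10,6]
#9 0x127→b18/s2 L1-HIT; vc=[10,6]
#10 0x12c→b18/s2 L1-HIT; vc=[10,6]

SEQ = [MISS, MISS, MISS, VC-HIT, VC-HIT, MISS, VC-HIT, L1-HIT, L1-HIT, L1-HIT, L1-HIT]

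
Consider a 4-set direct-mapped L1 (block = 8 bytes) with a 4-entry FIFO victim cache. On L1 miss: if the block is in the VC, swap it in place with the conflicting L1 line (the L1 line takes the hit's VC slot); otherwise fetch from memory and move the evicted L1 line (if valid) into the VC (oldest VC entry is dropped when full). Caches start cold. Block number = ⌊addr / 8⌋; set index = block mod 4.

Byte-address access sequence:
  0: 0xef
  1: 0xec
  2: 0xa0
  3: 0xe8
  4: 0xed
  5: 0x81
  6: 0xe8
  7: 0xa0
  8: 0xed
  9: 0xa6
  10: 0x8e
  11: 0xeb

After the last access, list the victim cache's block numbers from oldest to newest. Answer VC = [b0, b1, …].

  [0] addr=0xef blk=29 s=1: MISS | VC []
  [1] addr=0xec blk=29 s=1: L1-HIT | VC []
  [2] addr=0xa0 blk=20 s=0: MISS | VC []
  [3] addr=0xe8 blk=29 s=1: L1-HIT | VC []
  [4] addr=0xed blk=29 s=1: L1-HIT | VC []
  [5] addr=0x81 blk=16 s=0: MISS | VC [20]
  [6] addr=0xe8 blk=29 s=1: L1-HIT | VC [20]
  [7] addr=0xa0 blk=20 s=0: VC-HIT | VC [16]
  [8] addr=0xed blk=29 s=1: L1-HIT | VC [16]
  [9] addr=0xa6 blk=20 s=0: L1-HIT | VC [16]
  [10] addr=0x8e blk=17 s=1: MISS | VC [16, 29]
  [11] addr=0xeb blk=29 s=1: VC-HIT | VC [16, 17]

VC = [16, 17]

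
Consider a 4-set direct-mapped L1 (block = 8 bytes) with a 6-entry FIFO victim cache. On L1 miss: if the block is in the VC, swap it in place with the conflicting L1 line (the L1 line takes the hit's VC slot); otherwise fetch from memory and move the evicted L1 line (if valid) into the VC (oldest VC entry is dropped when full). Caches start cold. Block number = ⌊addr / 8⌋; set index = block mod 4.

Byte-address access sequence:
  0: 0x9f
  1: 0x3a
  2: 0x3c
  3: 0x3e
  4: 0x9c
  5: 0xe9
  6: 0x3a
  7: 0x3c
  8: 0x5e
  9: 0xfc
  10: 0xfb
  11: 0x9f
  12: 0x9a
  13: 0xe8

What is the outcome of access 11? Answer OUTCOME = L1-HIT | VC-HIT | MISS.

OUTCOME = VC-HIT

0: 0x9f (blk 19, set 3) → MISS  vc=[]
1: 0x3a (blk 7, set 3) → MISS  vc=[19]
2: 0x3c (blk 7, set 3) → L1-HIT  vc=[19]
3: 0x3e (blk 7, set 3) → L1-HIT  vc=[19]
4: 0x9c (blk 19, set 3) → VC-HIT  vc=[7]
5: 0xe9 (blk 29, set 1) → MISS  vc=[7]
6: 0x3a (blk 7, set 3) → VC-HIT  vc=[19]
7: 0x3c (blk 7, set 3) → L1-HIT  vc=[19]
8: 0x5e (blk 11, set 3) → MISS  vc=[19, 7]
9: 0xfc (blk 31, set 3) → MISS  vc=[19, 7, 11]
10: 0xfb (blk 31, set 3) → L1-HIT  vc=[19, 7, 11]
11: 0x9f (blk 19, set 3) → VC-HIT  vc=[31, 7, 11]
12: 0x9a (blk 19, set 3) → L1-HIT  vc=[31, 7, 11]
13: 0xe8 (blk 29, set 1) → L1-HIT  vc=[31, 7, 11]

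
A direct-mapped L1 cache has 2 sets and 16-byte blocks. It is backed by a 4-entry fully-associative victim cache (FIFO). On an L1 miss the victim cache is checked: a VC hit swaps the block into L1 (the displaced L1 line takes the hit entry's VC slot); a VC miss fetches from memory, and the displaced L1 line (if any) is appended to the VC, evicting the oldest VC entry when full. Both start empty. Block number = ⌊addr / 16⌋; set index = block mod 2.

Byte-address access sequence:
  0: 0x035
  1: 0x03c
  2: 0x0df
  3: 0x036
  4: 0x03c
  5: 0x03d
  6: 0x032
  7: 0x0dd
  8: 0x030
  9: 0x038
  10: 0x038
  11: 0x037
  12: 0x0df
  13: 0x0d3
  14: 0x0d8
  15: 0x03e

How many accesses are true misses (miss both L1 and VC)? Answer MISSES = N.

  [0] addr=0x35 blk=3 s=1: MISS | VC []
  [1] addr=0x3c blk=3 s=1: L1-HIT | VC []
  [2] addr=0xdf blk=13 s=1: MISS | VC [3]
  [3] addr=0x36 blk=3 s=1: VC-HIT | VC [13]
  [4] addr=0x3c blk=3 s=1: L1-HIT | VC [13]
  [5] addr=0x3d blk=3 s=1: L1-HIT | VC [13]
  [6] addr=0x32 blk=3 s=1: L1-HIT | VC [13]
  [7] addr=0xdd blk=13 s=1: VC-HIT | VC [3]
  [8] addr=0x30 blk=3 s=1: VC-HIT | VC [13]
  [9] addr=0x38 blk=3 s=1: L1-HIT | VC [13]
  [10] addr=0x38 blk=3 s=1: L1-HIT | VC [13]
  [11] addr=0x37 blk=3 s=1: L1-HIT | VC [13]
  [12] addr=0xdf blk=13 s=1: VC-HIT | VC [3]
  [13] addr=0xd3 blk=13 s=1: L1-HIT | VC [3]
  [14] addr=0xd8 blk=13 s=1: L1-HIT | VC [3]
  [15] addr=0x3e blk=3 s=1: VC-HIT | VC [13]

MISSES = 2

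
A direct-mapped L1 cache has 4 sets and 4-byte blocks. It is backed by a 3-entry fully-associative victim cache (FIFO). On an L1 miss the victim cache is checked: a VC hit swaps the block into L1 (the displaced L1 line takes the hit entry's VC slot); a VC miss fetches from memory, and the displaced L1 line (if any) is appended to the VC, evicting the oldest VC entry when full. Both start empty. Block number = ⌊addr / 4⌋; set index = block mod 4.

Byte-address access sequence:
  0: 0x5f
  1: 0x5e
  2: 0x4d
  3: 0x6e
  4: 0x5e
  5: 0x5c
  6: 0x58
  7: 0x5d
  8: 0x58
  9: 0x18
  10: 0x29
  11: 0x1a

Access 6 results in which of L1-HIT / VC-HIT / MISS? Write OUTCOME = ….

#0 0x5f→b23/s3 MISS; vc=[]
#1 0x5e→b23/s3 L1-HIT; vc=[]
#2 0x4d→b19/s3 MISS; vc=[23]
#3 0x6e→b27/s3 MISS; vc=[23,19]
#4 0x5e→b23/s3 VC-HIT; vc=[27,19]
#5 0x5c→b23/s3 L1-HIT; vc=[27,19]
#6 0x58→b22/s2 MISS; vc=[27,19]
#7 0x5d→b23/s3 L1-HIT; vc=[27,19]
#8 0x58→b22/s2 L1-HIT; vc=[27,19]
#9 0x18→b6/s2 MISS; vc=[27,19,22]
#10 0x29→b10/s2 MISS; vc=[19,22,6]
#11 0x1a→b6/s2 VC-HIT; vc=[19,22,10]

OUTCOME = MISS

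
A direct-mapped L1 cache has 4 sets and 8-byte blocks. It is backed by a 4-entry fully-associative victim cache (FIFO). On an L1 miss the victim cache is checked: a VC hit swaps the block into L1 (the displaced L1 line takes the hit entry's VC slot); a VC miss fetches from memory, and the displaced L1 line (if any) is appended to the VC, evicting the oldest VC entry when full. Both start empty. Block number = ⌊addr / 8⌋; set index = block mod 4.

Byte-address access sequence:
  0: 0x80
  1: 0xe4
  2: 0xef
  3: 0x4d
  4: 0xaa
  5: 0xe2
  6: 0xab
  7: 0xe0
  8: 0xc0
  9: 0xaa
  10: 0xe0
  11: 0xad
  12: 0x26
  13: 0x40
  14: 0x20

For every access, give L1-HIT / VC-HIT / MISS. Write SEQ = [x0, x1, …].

0: 0x80 (blk 16, set 0) → MISS  vc=[]
1: 0xe4 (blk 28, set 0) → MISS  vc=[16]
2: 0xef (blk 29, set 1) → MISS  vc=[16]
3: 0x4d (blk 9, set 1) → MISS  vc=[16, 29]
4: 0xaa (blk 21, set 1) → MISS  vc=[16, 29, 9]
5: 0xe2 (blk 28, set 0) → L1-HIT  vc=[16, 29, 9]
6: 0xab (blk 21, set 1) → L1-HIT  vc=[16, 29, 9]
7: 0xe0 (blk 28, set 0) → L1-HIT  vc=[16, 29, 9]
8: 0xc0 (blk 24, set 0) → MISS  vc=[16, 29, 9, 28]
9: 0xaa (blk 21, set 1) → L1-HIT  vc=[16, 29, 9, 28]
10: 0xe0 (blk 28, set 0) → VC-HIT  vc=[16, 29, 9, 24]
11: 0xad (blk 21, set 1) → L1-HIT  vc=[16, 29, 9, 24]
12: 0x26 (blk 4, set 0) → MISS  vc=[29, 9, 24, 28]
13: 0x40 (blk 8, set 0) → MISS  vc=[9, 24, 28, 4]
14: 0x20 (blk 4, set 0) → VC-HIT  vc=[9, 24, 28, 8]

SEQ = [MISS, MISS, MISS, MISS, MISS, L1-HIT, L1-HIT, L1-HIT, MISS, L1-HIT, VC-HIT, L1-HIT, MISS, MISS, VC-HIT]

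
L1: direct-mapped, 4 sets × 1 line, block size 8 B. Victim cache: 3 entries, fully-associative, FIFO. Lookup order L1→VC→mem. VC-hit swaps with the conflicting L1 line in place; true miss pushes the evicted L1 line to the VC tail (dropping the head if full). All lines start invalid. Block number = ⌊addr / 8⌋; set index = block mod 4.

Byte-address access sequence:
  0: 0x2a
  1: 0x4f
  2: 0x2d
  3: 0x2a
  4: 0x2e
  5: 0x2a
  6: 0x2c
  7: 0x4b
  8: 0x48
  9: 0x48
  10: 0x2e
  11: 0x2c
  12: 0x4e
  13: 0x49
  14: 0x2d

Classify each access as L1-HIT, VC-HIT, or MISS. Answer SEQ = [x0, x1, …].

0: 0x2a (blk 5, set 1) → MISS  vc=[]
1: 0x4f (blk 9, set 1) → MISS  vc=[5]
2: 0x2d (blk 5, set 1) → VC-HIT  vc=[9]
3: 0x2a (blk 5, set 1) → L1-HIT  vc=[9]
4: 0x2e (blk 5, set 1) → L1-HIT  vc=[9]
5: 0x2a (blk 5, set 1) → L1-HIT  vc=[9]
6: 0x2c (blk 5, set 1) → L1-HIT  vc=[9]
7: 0x4b (blk 9, set 1) → VC-HIT  vc=[5]
8: 0x48 (blk 9, set 1) → L1-HIT  vc=[5]
9: 0x48 (blk 9, set 1) → L1-HIT  vc=[5]
10: 0x2e (blk 5, set 1) → VC-HIT  vc=[9]
11: 0x2c (blk 5, set 1) → L1-HIT  vc=[9]
12: 0x4e (blk 9, set 1) → VC-HIT  vc=[5]
13: 0x49 (blk 9, set 1) → L1-HIT  vc=[5]
14: 0x2d (blk 5, set 1) → VC-HIT  vc=[9]

SEQ = [MISS, MISS, VC-HIT, L1-HIT, L1-HIT, L1-HIT, L1-HIT, VC-HIT, L1-HIT, L1-HIT, VC-HIT, L1-HIT, VC-HIT, L1-HIT, VC-HIT]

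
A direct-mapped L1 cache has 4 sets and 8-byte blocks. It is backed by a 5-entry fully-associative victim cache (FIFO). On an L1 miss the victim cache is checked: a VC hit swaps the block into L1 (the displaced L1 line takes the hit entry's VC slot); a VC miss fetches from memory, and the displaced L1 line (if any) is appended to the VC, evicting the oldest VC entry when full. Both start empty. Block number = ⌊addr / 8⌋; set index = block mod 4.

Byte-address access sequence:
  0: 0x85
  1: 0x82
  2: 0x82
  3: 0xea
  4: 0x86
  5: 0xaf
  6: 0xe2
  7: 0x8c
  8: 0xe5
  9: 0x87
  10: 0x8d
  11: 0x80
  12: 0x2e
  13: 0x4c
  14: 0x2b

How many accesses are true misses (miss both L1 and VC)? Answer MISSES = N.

#0 0x85→b16/s0 MISS; vc=[]
#1 0x82→b16/s0 L1-HIT; vc=[]
#2 0x82→b16/s0 L1-HIT; vc=[]
#3 0xea→b29/s1 MISS; vc=[]
#4 0x86→b16/s0 L1-HIT; vc=[]
#5 0xaf→b21/s1 MISS; vc=[29]
#6 0xe2→b28/s0 MISS; vc=[29,16]
#7 0x8c→b17/s1 MISS; vc=[29,16,21]
#8 0xe5→b28/s0 L1-HIT; vc=[29,16,21]
#9 0x87→b16/s0 VC-HIT; vc=[29,28,21]
#10 0x8d→b17/s1 L1-HIT; vc=[29,28,21]
#11 0x80→b16/s0 L1-HIT; vc=[29,28,21]
#12 0x2e→b5/s1 MISS; vc=[29,28,21,17]
#13 0x4c→b9/s1 MISS; vc=[29,28,21,17,5]
#14 0x2b→b5/s1 VC-HIT; vc=[29,28,21,17,9]

MISSES = 7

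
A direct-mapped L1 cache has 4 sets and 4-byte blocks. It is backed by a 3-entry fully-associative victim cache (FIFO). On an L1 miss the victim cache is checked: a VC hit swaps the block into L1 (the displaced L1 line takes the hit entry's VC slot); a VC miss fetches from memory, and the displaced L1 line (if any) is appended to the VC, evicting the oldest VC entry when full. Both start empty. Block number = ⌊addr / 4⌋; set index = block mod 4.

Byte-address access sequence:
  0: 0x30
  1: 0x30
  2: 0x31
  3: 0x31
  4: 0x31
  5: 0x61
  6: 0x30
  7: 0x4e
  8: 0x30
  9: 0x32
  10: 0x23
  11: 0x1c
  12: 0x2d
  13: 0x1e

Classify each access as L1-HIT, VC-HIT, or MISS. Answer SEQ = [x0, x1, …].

0: 0x30 (blk 12, set 0) → MISS  vc=[]
1: 0x30 (blk 12, set 0) → L1-HIT  vc=[]
2: 0x31 (blk 12, set 0) → L1-HIT  vc=[]
3: 0x31 (blk 12, set 0) → L1-HIT  vc=[]
4: 0x31 (blk 12, set 0) → L1-HIT  vc=[]
5: 0x61 (blk 24, set 0) → MISS  vc=[12]
6: 0x30 (blk 12, set 0) → VC-HIT  vc=[24]
7: 0x4e (blk 19, set 3) → MISS  vc=[24]
8: 0x30 (blk 12, set 0) → L1-HIT  vc=[24]
9: 0x32 (blk 12, set 0) → L1-HIT  vc=[24]
10: 0x23 (blk 8, set 0) → MISS  vc=[24, 12]
11: 0x1c (blk 7, set 3) → MISS  vc=[24, 12, 19]
12: 0x2d (blk 11, set 3) → MISS  vc=[12, 19, 7]
13: 0x1e (blk 7, set 3) → VC-HIT  vc=[12, 19, 11]

SEQ = [MISS, L1-HIT, L1-HIT, L1-HIT, L1-HIT, MISS, VC-HIT, MISS, L1-HIT, L1-HIT, MISS, MISS, MISS, VC-HIT]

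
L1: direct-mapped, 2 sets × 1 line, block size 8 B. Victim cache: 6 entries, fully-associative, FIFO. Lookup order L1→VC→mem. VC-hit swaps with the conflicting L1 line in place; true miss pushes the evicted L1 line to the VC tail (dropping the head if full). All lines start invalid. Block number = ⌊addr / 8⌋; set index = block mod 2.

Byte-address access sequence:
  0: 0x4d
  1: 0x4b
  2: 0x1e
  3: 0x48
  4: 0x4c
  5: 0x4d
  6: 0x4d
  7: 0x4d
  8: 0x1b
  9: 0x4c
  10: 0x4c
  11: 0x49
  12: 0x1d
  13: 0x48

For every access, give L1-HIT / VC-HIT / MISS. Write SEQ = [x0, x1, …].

SEQ = [MISS, L1-HIT, MISS, VC-HIT, L1-HIT, L1-HIT, L1-HIT, L1-HIT, VC-HIT, VC-HIT, L1-HIT, L1-HIT, VC-HIT, VC-HIT]

  [0] addr=0x4d blk=9 s=1: MISS | VC []
  [1] addr=0x4b blk=9 s=1: L1-HIT | VC []
  [2] addr=0x1e blk=3 s=1: MISS | VC [9]
  [3] addr=0x48 blk=9 s=1: VC-HIT | VC [3]
  [4] addr=0x4c blk=9 s=1: L1-HIT | VC [3]
  [5] addr=0x4d blk=9 s=1: L1-HIT | VC [3]
  [6] addr=0x4d blk=9 s=1: L1-HIT | VC [3]
  [7] addr=0x4d blk=9 s=1: L1-HIT | VC [3]
  [8] addr=0x1b blk=3 s=1: VC-HIT | VC [9]
  [9] addr=0x4c blk=9 s=1: VC-HIT | VC [3]
  [10] addr=0x4c blk=9 s=1: L1-HIT | VC [3]
  [11] addr=0x49 blk=9 s=1: L1-HIT | VC [3]
  [12] addr=0x1d blk=3 s=1: VC-HIT | VC [9]
  [13] addr=0x48 blk=9 s=1: VC-HIT | VC [3]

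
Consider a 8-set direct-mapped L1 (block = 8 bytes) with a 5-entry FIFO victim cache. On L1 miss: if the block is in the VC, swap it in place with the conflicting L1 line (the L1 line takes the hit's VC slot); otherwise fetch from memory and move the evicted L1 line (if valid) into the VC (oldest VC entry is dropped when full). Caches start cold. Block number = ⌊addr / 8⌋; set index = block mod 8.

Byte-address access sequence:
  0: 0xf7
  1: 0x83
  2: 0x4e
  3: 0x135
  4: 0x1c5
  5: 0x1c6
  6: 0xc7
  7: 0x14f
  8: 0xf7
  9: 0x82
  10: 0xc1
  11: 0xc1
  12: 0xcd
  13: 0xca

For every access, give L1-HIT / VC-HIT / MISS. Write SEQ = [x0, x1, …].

  [0] addr=0xf7 blk=30 s=6: MISS | VC []
  [1] addr=0x83 blk=16 s=0: MISS | VC []
  [2] addr=0x4e blk=9 s=1: MISS | VC []
  [3] addr=0x135 blk=38 s=6: MISS | VC [30]
  [4] addr=0x1c5 blk=56 s=0: MISS | VC [30, 16]
  [5] addr=0x1c6 blk=56 s=0: L1-HIT | VC [30, 16]
  [6] addr=0xc7 blk=24 s=0: MISS | VC [30, 16, 56]
  [7] addr=0x14f blk=41 s=1: MISS | VC [30, 16, 56, 9]
  [8] addr=0xf7 blk=30 s=6: VC-HIT | VC [38, 16, 56, 9]
  [9] addr=0x82 blk=16 s=0: VC-HIT | VC [38, 24, 56, 9]
  [10] addr=0xc1 blk=24 s=0: VC-HIT | VC [38, 16, 56, 9]
  [11] addr=0xc1 blk=24 s=0: L1-HIT | VC [38, 16, 56, 9]
  [12] addr=0xcd blk=25 s=1: MISS | VC [38, 16, 56, 9, 41]
  [13] addr=0xca blk=25 s=1: L1-HIT | VC [38, 16, 56, 9, 41]

SEQ = [MISS, MISS, MISS, MISS, MISS, L1-HIT, MISS, MISS, VC-HIT, VC-HIT, VC-HIT, L1-HIT, MISS, L1-HIT]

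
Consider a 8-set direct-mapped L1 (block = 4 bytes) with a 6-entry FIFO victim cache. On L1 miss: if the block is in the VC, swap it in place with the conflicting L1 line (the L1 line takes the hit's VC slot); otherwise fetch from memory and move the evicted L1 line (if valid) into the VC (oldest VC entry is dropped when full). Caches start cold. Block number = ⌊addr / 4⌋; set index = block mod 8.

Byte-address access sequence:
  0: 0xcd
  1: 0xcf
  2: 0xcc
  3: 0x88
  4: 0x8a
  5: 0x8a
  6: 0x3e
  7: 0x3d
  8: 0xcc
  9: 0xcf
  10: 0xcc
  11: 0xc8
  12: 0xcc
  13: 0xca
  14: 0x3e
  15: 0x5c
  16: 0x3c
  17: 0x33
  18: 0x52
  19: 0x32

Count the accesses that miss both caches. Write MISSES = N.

  [0] addr=0xcd blk=51 s=3: MISS | VC []
  [1] addr=0xcf blk=51 s=3: L1-HIT | VC []
  [2] addr=0xcc blk=51 s=3: L1-HIT | VC []
  [3] addr=0x88 blk=34 s=2: MISS | VC []
  [4] addr=0x8a blk=34 s=2: L1-HIT | VC []
  [5] addr=0x8a blk=34 s=2: L1-HIT | VC []
  [6] addr=0x3e blk=15 s=7: MISS | VC []
  [7] addr=0x3d blk=15 s=7: L1-HIT | VC []
  [8] addr=0xcc blk=51 s=3: L1-HIT | VC []
  [9] addr=0xcf blk=51 s=3: L1-HIT | VC []
  [10] addr=0xcc blk=51 s=3: L1-HIT | VC []
  [11] addr=0xc8 blk=50 s=2: MISS | VC [34]
  [12] addr=0xcc blk=51 s=3: L1-HIT | VC [34]
  [13] addr=0xca blk=50 s=2: L1-HIT | VC [34]
  [14] addr=0x3e blk=15 s=7: L1-HIT | VC [34]
  [15] addr=0x5c blk=23 s=7: MISS | VC [34, 15]
  [16] addr=0x3c blk=15 s=7: VC-HIT | VC [34, 23]
  [17] addr=0x33 blk=12 s=4: MISS | VC [34, 23]
  [18] addr=0x52 blk=20 s=4: MISS | VC [34, 23, 12]
  [19] addr=0x32 blk=12 s=4: VC-HIT | VC [34, 23, 20]

MISSES = 7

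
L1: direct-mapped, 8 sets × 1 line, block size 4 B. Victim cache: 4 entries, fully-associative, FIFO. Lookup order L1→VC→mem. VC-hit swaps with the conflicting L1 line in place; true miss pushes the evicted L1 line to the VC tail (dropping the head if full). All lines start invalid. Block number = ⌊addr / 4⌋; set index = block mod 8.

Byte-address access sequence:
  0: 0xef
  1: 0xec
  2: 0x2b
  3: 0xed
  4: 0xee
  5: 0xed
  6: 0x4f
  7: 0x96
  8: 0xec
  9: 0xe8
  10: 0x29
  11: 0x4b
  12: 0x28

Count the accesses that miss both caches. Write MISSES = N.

#0 0xef→b59/s3 MISS; vc=[]
#1 0xec→b59/s3 L1-HIT; vc=[]
#2 0x2b→b10/s2 MISS; vc=[]
#3 0xed→b59/s3 L1-HIT; vc=[]
#4 0xee→b59/s3 L1-HIT; vc=[]
#5 0xed→b59/s3 L1-HIT; vc=[]
#6 0x4f→b19/s3 MISS; vc=[59]
#7 0x96→b37/s5 MISS; vc=[59]
#8 0xec→b59/s3 VC-HIT; vc=[19]
#9 0xe8→b58/s2 MISS; vc=[19,10]
#10 0x29→b10/s2 VC-HIT; vc=[19,58]
#11 0x4b→b18/s2 MISS; vc=[19,58,10]
#12 0x28→b10/s2 VC-HIT; vc=[19,58,18]

MISSES = 6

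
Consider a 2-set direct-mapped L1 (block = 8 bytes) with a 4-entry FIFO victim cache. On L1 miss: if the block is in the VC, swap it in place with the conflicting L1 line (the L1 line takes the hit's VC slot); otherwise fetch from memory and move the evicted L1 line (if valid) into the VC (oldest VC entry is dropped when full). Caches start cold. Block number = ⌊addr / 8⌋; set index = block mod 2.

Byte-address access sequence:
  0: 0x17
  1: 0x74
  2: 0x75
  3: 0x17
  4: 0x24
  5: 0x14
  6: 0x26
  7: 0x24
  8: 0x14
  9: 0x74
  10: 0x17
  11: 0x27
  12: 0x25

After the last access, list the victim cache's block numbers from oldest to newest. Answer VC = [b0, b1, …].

  [0] addr=0x17 blk=2 s=0: MISS | VC []
  [1] addr=0x74 blk=14 s=0: MISS | VC [2]
  [2] addr=0x75 blk=14 s=0: L1-HIT | VC [2]
  [3] addr=0x17 blk=2 s=0: VC-HIT | VC [14]
  [4] addr=0x24 blk=4 s=0: MISS | VC [14, 2]
  [5] addr=0x14 blk=2 s=0: VC-HIT | VC [14, 4]
  [6] addr=0x26 blk=4 s=0: VC-HIT | VC [14, 2]
  [7] addr=0x24 blk=4 s=0: L1-HIT | VC [14, 2]
  [8] addr=0x14 blk=2 s=0: VC-HIT | VC [14, 4]
  [9] addr=0x74 blk=14 s=0: VC-HIT | VC [2, 4]
  [10] addr=0x17 blk=2 s=0: VC-HIT | VC [14, 4]
  [11] addr=0x27 blk=4 s=0: VC-HIT | VC [14, 2]
  [12] addr=0x25 blk=4 s=0: L1-HIT | VC [14, 2]

VC = [14, 2]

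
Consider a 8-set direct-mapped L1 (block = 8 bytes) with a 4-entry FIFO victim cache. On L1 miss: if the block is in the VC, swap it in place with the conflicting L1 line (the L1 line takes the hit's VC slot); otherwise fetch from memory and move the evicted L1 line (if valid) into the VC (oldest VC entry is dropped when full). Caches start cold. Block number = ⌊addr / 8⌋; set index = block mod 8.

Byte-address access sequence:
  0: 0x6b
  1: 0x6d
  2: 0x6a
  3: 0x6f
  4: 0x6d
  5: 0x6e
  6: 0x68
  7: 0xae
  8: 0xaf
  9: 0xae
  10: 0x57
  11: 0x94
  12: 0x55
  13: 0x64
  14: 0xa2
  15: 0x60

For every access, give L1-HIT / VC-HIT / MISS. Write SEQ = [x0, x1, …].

SEQ = [MISS, L1-HIT, L1-HIT, L1-HIT, L1-HIT, L1-HIT, L1-HIT, MISS, L1-HIT, L1-HIT, MISS, MISS, VC-HIT, MISS, MISS, VC-HIT]

0: 0x6b (blk 13, set 5) → MISS  vc=[]
1: 0x6d (blk 13, set 5) → L1-HIT  vc=[]
2: 0x6a (blk 13, set 5) → L1-HIT  vc=[]
3: 0x6f (blk 13, set 5) → L1-HIT  vc=[]
4: 0x6d (blk 13, set 5) → L1-HIT  vc=[]
5: 0x6e (blk 13, set 5) → L1-HIT  vc=[]
6: 0x68 (blk 13, set 5) → L1-HIT  vc=[]
7: 0xae (blk 21, set 5) → MISS  vc=[13]
8: 0xaf (blk 21, set 5) → L1-HIT  vc=[13]
9: 0xae (blk 21, set 5) → L1-HIT  vc=[13]
10: 0x57 (blk 10, set 2) → MISS  vc=[13]
11: 0x94 (blk 18, set 2) → MISS  vc=[13, 10]
12: 0x55 (blk 10, set 2) → VC-HIT  vc=[13, 18]
13: 0x64 (blk 12, set 4) → MISS  vc=[13, 18]
14: 0xa2 (blk 20, set 4) → MISS  vc=[13, 18, 12]
15: 0x60 (blk 12, set 4) → VC-HIT  vc=[13, 18, 20]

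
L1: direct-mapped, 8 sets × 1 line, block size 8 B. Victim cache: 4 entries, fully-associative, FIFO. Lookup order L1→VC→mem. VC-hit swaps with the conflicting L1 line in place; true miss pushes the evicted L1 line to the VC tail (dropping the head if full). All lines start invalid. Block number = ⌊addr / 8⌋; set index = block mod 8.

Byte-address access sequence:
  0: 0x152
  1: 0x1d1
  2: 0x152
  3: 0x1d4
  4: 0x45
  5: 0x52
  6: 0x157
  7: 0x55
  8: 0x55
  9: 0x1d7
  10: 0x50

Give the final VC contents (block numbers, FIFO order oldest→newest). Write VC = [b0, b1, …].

VC = [42, 58]

  [0] addr=0x152 blk=42 s=2: MISS | VC []
  [1] addr=0x1d1 blk=58 s=2: MISS | VC [42]
  [2] addr=0x152 blk=42 s=2: VC-HIT | VC [58]
  [3] addr=0x1d4 blk=58 s=2: VC-HIT | VC [42]
  [4] addr=0x45 blk=8 s=0: MISS | VC [42]
  [5] addr=0x52 blk=10 s=2: MISS | VC [42, 58]
  [6] addr=0x157 blk=42 s=2: VC-HIT | VC [10, 58]
  [7] addr=0x55 blk=10 s=2: VC-HIT | VC [42, 58]
  [8] addr=0x55 blk=10 s=2: L1-HIT | VC [42, 58]
  [9] addr=0x1d7 blk=58 s=2: VC-HIT | VC [42, 10]
  [10] addr=0x50 blk=10 s=2: VC-HIT | VC [42, 58]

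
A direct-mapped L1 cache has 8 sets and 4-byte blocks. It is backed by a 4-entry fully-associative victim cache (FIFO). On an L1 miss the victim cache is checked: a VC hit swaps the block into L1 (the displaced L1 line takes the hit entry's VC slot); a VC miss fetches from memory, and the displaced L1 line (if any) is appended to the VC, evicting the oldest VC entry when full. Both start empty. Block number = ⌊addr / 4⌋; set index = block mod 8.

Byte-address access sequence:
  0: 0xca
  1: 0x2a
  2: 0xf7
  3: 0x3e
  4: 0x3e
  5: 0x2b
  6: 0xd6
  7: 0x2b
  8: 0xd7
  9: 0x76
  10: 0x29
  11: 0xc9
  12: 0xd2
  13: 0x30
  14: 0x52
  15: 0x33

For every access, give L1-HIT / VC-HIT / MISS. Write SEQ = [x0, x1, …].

#0 0xca→b50/s2 MISS; vc=[]
#1 0x2a→b10/s2 MISS; vc=[50]
#2 0xf7→b61/s5 MISS; vc=[50]
#3 0x3e→b15/s7 MISS; vc=[50]
#4 0x3e→b15/s7 L1-HIT; vc=[50]
#5 0x2b→b10/s2 L1-HIT; vc=[50]
#6 0xd6→b53/s5 MISS; vc=[50,61]
#7 0x2b→b10/s2 L1-HIT; vc=[50,61]
#8 0xd7→b53/s5 L1-HIT; vc=[50,61]
#9 0x76→b29/s5 MISS; vc=[50,61,53]
#10 0x29→b10/s2 L1-HIT; vc=[50,61,53]
#11 0xc9→b50/s2 VC-HIT; vc=[10,61,53]
#12 0xd2→b52/s4 MISS; vc=[10,61,53]
#13 0x30→b12/s4 MISS; vc=[10,61,53,52]
#14 0x52→b20/s4 MISS; vc=[61,53,52,12]
#15 0x33→b12/s4 VC-HIT; vc=[61,53,52,20]

SEQ = [MISS, MISS, MISS, MISS, L1-HIT, L1-HIT, MISS, L1-HIT, L1-HIT, MISS, L1-HIT, VC-HIT, MISS, MISS, MISS, VC-HIT]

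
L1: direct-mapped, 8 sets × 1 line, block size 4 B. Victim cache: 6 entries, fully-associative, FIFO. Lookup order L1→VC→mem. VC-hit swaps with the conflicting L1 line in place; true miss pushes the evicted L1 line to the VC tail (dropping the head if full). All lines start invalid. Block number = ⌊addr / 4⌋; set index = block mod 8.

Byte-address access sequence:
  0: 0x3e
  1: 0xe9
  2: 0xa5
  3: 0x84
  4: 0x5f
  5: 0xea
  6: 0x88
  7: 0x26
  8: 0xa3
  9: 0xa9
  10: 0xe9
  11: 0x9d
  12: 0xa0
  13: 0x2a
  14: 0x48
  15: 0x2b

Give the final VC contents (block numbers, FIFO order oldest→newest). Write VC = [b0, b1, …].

VC = [42, 33, 34, 23, 58, 18]

#0 0x3e→b15/s7 MISS; vc=[]
#1 0xe9→b58/s2 MISS; vc=[]
#2 0xa5→b41/s1 MISS; vc=[]
#3 0x84→b33/s1 MISS; vc=[41]
#4 0x5f→b23/s7 MISS; vc=[41,15]
#5 0xea→b58/s2 L1-HIT; vc=[41,15]
#6 0x88→b34/s2 MISS; vc=[41,15,58]
#7 0x26→b9/s1 MISS; vc=[41,15,58,33]
#8 0xa3→b40/s0 MISS; vc=[41,15,58,33]
#9 0xa9→b42/s2 MISS; vc=[41,15,58,33,34]
#10 0xe9→b58/s2 VC-HIT; vc=[41,15,42,33,34]
#11 0x9d→b39/s7 MISS; vc=[41,15,42,33,34,23]
#12 0xa0→b40/s0 L1-HIT; vc=[41,15,42,33,34,23]
#13 0x2a→b10/s2 MISS; vc=[15,42,33,34,23,58]
#14 0x48→b18/s2 MISS; vc=[42,33,34,23,58,10]
#15 0x2b→b10/s2 VC-HIT; vc=[42,33,34,23,58,18]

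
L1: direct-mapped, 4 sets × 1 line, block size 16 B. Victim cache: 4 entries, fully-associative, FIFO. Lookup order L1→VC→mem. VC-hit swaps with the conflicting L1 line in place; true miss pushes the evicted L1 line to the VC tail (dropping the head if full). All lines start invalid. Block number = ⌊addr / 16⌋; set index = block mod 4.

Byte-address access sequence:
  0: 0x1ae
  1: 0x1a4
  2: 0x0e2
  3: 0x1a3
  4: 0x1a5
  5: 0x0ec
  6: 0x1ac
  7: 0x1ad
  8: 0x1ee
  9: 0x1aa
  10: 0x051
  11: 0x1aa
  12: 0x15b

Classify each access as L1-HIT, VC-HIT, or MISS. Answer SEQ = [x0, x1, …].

SEQ = [MISS, L1-HIT, MISS, VC-HIT, L1-HIT, VC-HIT, VC-HIT, L1-HIT, MISS, VC-HIT, MISS, L1-HIT, MISS]

#0 0x1ae→b26/s2 MISS; vc=[]
#1 0x1a4→b26/s2 L1-HIT; vc=[]
#2 0xe2→b14/s2 MISS; vc=[26]
#3 0x1a3→b26/s2 VC-HIT; vc=[14]
#4 0x1a5→b26/s2 L1-HIT; vc=[14]
#5 0xec→b14/s2 VC-HIT; vc=[26]
#6 0x1ac→b26/s2 VC-HIT; vc=[14]
#7 0x1ad→b26/s2 L1-HIT; vc=[14]
#8 0x1ee→b30/s2 MISS; vc=[14,26]
#9 0x1aa→b26/s2 VC-HIT; vc=[14,30]
#10 0x51→b5/s1 MISS; vc=[14,30]
#11 0x1aa→b26/s2 L1-HIT; vc=[14,30]
#12 0x15b→b21/s1 MISS; vc=[14,30,5]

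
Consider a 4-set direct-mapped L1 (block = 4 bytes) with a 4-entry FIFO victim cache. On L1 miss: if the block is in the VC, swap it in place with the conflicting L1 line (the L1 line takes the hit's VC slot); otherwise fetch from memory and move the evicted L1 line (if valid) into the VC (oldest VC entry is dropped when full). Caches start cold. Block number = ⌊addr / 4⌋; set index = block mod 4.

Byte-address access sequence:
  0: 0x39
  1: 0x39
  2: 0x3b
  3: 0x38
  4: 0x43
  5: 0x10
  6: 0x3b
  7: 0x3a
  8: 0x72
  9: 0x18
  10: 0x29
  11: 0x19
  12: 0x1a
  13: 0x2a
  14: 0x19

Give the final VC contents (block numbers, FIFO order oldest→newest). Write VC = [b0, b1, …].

VC = [16, 4, 14, 10]

  [0] addr=0x39 blk=14 s=2: MISS | VC []
  [1] addr=0x39 blk=14 s=2: L1-HIT | VC []
  [2] addr=0x3b blk=14 s=2: L1-HIT | VC []
  [3] addr=0x38 blk=14 s=2: L1-HIT | VC []
  [4] addr=0x43 blk=16 s=0: MISS | VC []
  [5] addr=0x10 blk=4 s=0: MISS | VC [16]
  [6] addr=0x3b blk=14 s=2: L1-HIT | VC [16]
  [7] addr=0x3a blk=14 s=2: L1-HIT | VC [16]
  [8] addr=0x72 blk=28 s=0: MISS | VC [16, 4]
  [9] addr=0x18 blk=6 s=2: MISS | VC [16, 4, 14]
  [10] addr=0x29 blk=10 s=2: MISS | VC [16, 4, 14, 6]
  [11] addr=0x19 blk=6 s=2: VC-HIT | VC [16, 4, 14, 10]
  [12] addr=0x1a blk=6 s=2: L1-HIT | VC [16, 4, 14, 10]
  [13] addr=0x2a blk=10 s=2: VC-HIT | VC [16, 4, 14, 6]
  [14] addr=0x19 blk=6 s=2: VC-HIT | VC [16, 4, 14, 10]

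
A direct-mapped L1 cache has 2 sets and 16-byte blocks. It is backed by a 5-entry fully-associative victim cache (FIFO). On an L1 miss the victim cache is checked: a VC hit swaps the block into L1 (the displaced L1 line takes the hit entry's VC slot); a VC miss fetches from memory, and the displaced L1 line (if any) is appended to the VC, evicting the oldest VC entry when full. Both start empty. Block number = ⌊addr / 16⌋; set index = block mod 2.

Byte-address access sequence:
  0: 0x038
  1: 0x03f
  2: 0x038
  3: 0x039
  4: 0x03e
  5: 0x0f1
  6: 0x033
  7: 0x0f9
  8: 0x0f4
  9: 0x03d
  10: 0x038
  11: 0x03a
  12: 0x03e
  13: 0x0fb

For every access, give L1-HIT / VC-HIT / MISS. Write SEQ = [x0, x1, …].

#0 0x38→b3/s1 MISS; vc=[]
#1 0x3f→b3/s1 L1-HIT; vc=[]
#2 0x38→b3/s1 L1-HIT; vc=[]
#3 0x39→b3/s1 L1-HIT; vc=[]
#4 0x3e→b3/s1 L1-HIT; vc=[]
#5 0xf1→b15/s1 MISS; vc=[3]
#6 0x33→b3/s1 VC-HIT; vc=[15]
#7 0xf9→b15/s1 VC-HIT; vc=[3]
#8 0xf4→b15/s1 L1-HIT; vc=[3]
#9 0x3d→b3/s1 VC-HIT; vc=[15]
#10 0x38→b3/s1 L1-HIT; vc=[15]
#11 0x3a→b3/s1 L1-HIT; vc=[15]
#12 0x3e→b3/s1 L1-HIT; vc=[15]
#13 0xfb→b15/s1 VC-HIT; vc=[3]

SEQ = [MISS, L1-HIT, L1-HIT, L1-HIT, L1-HIT, MISS, VC-HIT, VC-HIT, L1-HIT, VC-HIT, L1-HIT, L1-HIT, L1-HIT, VC-HIT]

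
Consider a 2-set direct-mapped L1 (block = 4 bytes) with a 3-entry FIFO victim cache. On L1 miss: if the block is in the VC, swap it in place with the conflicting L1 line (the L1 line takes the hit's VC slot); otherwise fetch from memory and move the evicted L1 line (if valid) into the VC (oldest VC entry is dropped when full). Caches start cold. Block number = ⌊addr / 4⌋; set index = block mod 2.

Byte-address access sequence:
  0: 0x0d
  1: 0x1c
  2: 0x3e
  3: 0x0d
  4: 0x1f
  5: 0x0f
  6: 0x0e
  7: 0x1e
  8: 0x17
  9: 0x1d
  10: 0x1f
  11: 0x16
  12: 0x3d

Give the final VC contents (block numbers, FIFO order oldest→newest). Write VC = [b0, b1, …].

VC = [5, 3, 7]

  [0] addr=0xd blk=3 s=1: MISS | VC []
  [1] addr=0x1c blk=7 s=1: MISS | VC [3]
  [2] addr=0x3e blk=15 s=1: MISS | VC [3, 7]
  [3] addr=0xd blk=3 s=1: VC-HIT | VC [15, 7]
  [4] addr=0x1f blk=7 s=1: VC-HIT | VC [15, 3]
  [5] addr=0xf blk=3 s=1: VC-HIT | VC [15, 7]
  [6] addr=0xe blk=3 s=1: L1-HIT | VC [15, 7]
  [7] addr=0x1e blk=7 s=1: VC-HIT | VC [15, 3]
  [8] addr=0x17 blk=5 s=1: MISS | VC [15, 3, 7]
  [9] addr=0x1d blk=7 s=1: VC-HIT | VC [15, 3, 5]
  [10] addr=0x1f blk=7 s=1: L1-HIT | VC [15, 3, 5]
  [11] addr=0x16 blk=5 s=1: VC-HIT | VC [15, 3, 7]
  [12] addr=0x3d blk=15 s=1: VC-HIT | VC [5, 3, 7]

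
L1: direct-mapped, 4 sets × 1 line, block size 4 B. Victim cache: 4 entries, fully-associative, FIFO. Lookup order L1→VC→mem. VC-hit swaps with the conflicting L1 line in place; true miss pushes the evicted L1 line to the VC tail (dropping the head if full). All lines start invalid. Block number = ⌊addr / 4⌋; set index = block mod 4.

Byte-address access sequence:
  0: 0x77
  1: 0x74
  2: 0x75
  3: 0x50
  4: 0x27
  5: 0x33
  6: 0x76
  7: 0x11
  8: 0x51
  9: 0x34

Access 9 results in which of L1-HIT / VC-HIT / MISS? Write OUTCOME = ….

  [0] addr=0x77 blk=29 s=1: MISS | VC []
  [1] addr=0x74 blk=29 s=1: L1-HIT | VC []
  [2] addr=0x75 blk=29 s=1: L1-HIT | VC []
  [3] addr=0x50 blk=20 s=0: MISS | VC []
  [4] addr=0x27 blk=9 s=1: MISS | VC [29]
  [5] addr=0x33 blk=12 s=0: MISS | VC [29, 20]
  [6] addr=0x76 blk=29 s=1: VC-HIT | VC [9, 20]
  [7] addr=0x11 blk=4 s=0: MISS | VC [9, 20, 12]
  [8] addr=0x51 blk=20 s=0: VC-HIT | VC [9, 4, 12]
  [9] addr=0x34 blk=13 s=1: MISS | VC [9, 4, 12, 29]

OUTCOME = MISS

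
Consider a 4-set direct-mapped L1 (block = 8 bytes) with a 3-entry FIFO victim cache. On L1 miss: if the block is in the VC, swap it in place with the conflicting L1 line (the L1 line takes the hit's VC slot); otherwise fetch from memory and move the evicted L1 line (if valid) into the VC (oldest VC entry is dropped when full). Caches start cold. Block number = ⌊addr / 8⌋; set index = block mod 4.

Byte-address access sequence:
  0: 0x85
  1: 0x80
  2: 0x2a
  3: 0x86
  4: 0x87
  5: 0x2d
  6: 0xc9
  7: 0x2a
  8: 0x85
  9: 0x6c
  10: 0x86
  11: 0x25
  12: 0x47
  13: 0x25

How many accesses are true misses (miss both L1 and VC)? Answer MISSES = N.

#0 0x85→b16/s0 MISS; vc=[]
#1 0x80→b16/s0 L1-HIT; vc=[]
#2 0x2a→b5/s1 MISS; vc=[]
#3 0x86→b16/s0 L1-HIT; vc=[]
#4 0x87→b16/s0 L1-HIT; vc=[]
#5 0x2d→b5/s1 L1-HIT; vc=[]
#6 0xc9→b25/s1 MISS; vc=[5]
#7 0x2a→b5/s1 VC-HIT; vc=[25]
#8 0x85→b16/s0 L1-HIT; vc=[25]
#9 0x6c→b13/s1 MISS; vc=[25,5]
#10 0x86→b16/s0 L1-HIT; vc=[25,5]
#11 0x25→b4/s0 MISS; vc=[25,5,16]
#12 0x47→b8/s0 MISS; vc=[5,16,4]
#13 0x25→b4/s0 VC-HIT; vc=[5,16,8]

MISSES = 6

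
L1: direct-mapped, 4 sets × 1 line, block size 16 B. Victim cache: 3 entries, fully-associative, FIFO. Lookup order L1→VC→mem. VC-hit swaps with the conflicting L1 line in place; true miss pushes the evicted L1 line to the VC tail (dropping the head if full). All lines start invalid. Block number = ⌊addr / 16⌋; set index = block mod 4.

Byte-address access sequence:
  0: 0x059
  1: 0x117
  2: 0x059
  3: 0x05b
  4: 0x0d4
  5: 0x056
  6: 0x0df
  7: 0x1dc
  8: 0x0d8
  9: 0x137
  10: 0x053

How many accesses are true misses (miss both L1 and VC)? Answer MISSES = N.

MISSES = 5

  [0] addr=0x59 blk=5 s=1: MISS | VC []
  [1] addr=0x117 blk=17 s=1: MISS | VC [5]
  [2] addr=0x59 blk=5 s=1: VC-HIT | VC [17]
  [3] addr=0x5b blk=5 s=1: L1-HIT | VC [17]
  [4] addr=0xd4 blk=13 s=1: MISS | VC [17, 5]
  [5] addr=0x56 blk=5 s=1: VC-HIT | VC [17, 13]
  [6] addr=0xdf blk=13 s=1: VC-HIT | VC [17, 5]
  [7] addr=0x1dc blk=29 s=1: MISS | VC [17, 5, 13]
  [8] addr=0xd8 blk=13 s=1: VC-HIT | VC [17, 5, 29]
  [9] addr=0x137 blk=19 s=3: MISS | VC [17, 5, 29]
  [10] addr=0x53 blk=5 s=1: VC-HIT | VC [17, 13, 29]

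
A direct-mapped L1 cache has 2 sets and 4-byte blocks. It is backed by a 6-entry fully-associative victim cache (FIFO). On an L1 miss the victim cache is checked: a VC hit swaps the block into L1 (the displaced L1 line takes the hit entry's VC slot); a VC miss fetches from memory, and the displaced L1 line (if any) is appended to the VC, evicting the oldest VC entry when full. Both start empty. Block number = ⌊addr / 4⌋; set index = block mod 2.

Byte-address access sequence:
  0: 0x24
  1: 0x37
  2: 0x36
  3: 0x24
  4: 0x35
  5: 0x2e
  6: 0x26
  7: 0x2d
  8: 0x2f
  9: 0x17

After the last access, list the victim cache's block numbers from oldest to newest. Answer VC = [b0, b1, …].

VC = [9, 13, 11]

  [0] addr=0x24 blk=9 s=1: MISS | VC []
  [1] addr=0x37 blk=13 s=1: MISS | VC [9]
  [2] addr=0x36 blk=13 s=1: L1-HIT | VC [9]
  [3] addr=0x24 blk=9 s=1: VC-HIT | VC [13]
  [4] addr=0x35 blk=13 s=1: VC-HIT | VC [9]
  [5] addr=0x2e blk=11 s=1: MISS | VC [9, 13]
  [6] addr=0x26 blk=9 s=1: VC-HIT | VC [11, 13]
  [7] addr=0x2d blk=11 s=1: VC-HIT | VC [9, 13]
  [8] addr=0x2f blk=11 s=1: L1-HIT | VC [9, 13]
  [9] addr=0x17 blk=5 s=1: MISS | VC [9, 13, 11]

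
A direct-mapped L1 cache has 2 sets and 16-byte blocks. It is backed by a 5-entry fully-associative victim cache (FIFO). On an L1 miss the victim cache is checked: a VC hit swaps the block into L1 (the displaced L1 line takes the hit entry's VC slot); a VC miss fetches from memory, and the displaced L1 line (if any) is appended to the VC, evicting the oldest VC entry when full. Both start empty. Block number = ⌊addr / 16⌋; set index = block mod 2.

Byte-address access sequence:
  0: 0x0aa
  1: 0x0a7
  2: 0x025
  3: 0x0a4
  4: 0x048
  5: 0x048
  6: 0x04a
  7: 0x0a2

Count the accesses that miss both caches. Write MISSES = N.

MISSES = 3

#0 0xaa→b10/s0 MISS; vc=[]
#1 0xa7→b10/s0 L1-HIT; vc=[]
#2 0x25→b2/s0 MISS; vc=[10]
#3 0xa4→b10/s0 VC-HIT; vc=[2]
#4 0x48→b4/s0 MISS; vc=[2,10]
#5 0x48→b4/s0 L1-HIT; vc=[2,10]
#6 0x4a→b4/s0 L1-HIT; vc=[2,10]
#7 0xa2→b10/s0 VC-HIT; vc=[2,4]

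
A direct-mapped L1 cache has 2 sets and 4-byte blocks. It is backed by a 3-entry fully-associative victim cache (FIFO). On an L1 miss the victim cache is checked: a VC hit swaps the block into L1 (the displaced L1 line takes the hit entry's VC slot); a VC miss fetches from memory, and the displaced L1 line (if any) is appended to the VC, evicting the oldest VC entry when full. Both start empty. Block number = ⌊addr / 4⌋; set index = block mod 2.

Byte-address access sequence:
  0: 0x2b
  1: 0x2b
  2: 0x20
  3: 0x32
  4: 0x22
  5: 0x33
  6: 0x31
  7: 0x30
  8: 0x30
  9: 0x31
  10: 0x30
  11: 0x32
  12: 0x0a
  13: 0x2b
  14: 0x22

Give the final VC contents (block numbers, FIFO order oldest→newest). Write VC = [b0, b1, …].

#0 0x2b→b10/s0 MISS; vc=[]
#1 0x2b→b10/s0 L1-HIT; vc=[]
#2 0x20→b8/s0 MISS; vc=[10]
#3 0x32→b12/s0 MISS; vc=[10,8]
#4 0x22→b8/s0 VC-HIT; vc=[10,12]
#5 0x33→b12/s0 VC-HIT; vc=[10,8]
#6 0x31→b12/s0 L1-HIT; vc=[10,8]
#7 0x30→b12/s0 L1-HIT; vc=[10,8]
#8 0x30→b12/s0 L1-HIT; vc=[10,8]
#9 0x31→b12/s0 L1-HIT; vc=[10,8]
#10 0x30→b12/s0 L1-HIT; vc=[10,8]
#11 0x32→b12/s0 L1-HIT; vc=[10,8]
#12 0xa→b2/s0 MISS; vc=[10,8,12]
#13 0x2b→b10/s0 VC-HIT; vc=[2,8,12]
#14 0x22→b8/s0 VC-HIT; vc=[2,10,12]

VC = [2, 10, 12]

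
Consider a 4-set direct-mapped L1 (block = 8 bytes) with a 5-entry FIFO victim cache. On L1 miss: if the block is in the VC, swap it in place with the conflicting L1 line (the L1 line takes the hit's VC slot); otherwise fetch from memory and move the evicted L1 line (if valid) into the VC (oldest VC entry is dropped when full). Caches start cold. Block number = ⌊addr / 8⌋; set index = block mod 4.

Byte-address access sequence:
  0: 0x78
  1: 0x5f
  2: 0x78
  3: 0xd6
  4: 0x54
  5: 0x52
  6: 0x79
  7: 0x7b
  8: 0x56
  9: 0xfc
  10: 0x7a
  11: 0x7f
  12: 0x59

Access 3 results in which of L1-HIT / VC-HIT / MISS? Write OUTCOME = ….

0: 0x78 (blk 15, set 3) → MISS  vc=[]
1: 0x5f (blk 11, set 3) → MISS  vc=[15]
2: 0x78 (blk 15, set 3) → VC-HIT  vc=[11]
3: 0xd6 (blk 26, set 2) → MISS  vc=[11]
4: 0x54 (blk 10, set 2) → MISS  vc=[11, 26]
5: 0x52 (blk 10, set 2) → L1-HIT  vc=[11, 26]
6: 0x79 (blk 15, set 3) → L1-HIT  vc=[11, 26]
7: 0x7b (blk 15, set 3) → L1-HIT  vc=[11, 26]
8: 0x56 (blk 10, set 2) → L1-HIT  vc=[11, 26]
9: 0xfc (blk 31, set 3) → MISS  vc=[11, 26, 15]
10: 0x7a (blk 15, set 3) → VC-HIT  vc=[11, 26, 31]
11: 0x7f (blk 15, set 3) → L1-HIT  vc=[11, 26, 31]
12: 0x59 (blk 11, set 3) → VC-HIT  vc=[15, 26, 31]

OUTCOME = MISS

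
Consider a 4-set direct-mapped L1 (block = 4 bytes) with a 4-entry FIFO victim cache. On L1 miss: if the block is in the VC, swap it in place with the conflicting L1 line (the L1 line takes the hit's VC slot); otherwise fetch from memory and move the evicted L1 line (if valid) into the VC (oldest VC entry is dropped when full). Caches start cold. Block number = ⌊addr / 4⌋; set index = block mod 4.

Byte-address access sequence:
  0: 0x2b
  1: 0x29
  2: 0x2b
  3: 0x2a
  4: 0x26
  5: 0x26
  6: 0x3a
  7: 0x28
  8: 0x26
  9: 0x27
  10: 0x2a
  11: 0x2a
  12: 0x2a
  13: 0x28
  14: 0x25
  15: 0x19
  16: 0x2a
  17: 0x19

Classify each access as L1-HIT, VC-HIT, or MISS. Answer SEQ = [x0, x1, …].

SEQ = [MISS, L1-HIT, L1-HIT, L1-HIT, MISS, L1-HIT, MISS, VC-HIT, L1-HIT, L1-HIT, L1-HIT, L1-HIT, L1-HIT, L1-HIT, L1-HIT, MISS, VC-HIT, VC-HIT]

0: 0x2b (blk 10, set 2) → MISS  vc=[]
1: 0x29 (blk 10, set 2) → L1-HIT  vc=[]
2: 0x2b (blk 10, set 2) → L1-HIT  vc=[]
3: 0x2a (blk 10, set 2) → L1-HIT  vc=[]
4: 0x26 (blk 9, set 1) → MISS  vc=[]
5: 0x26 (blk 9, set 1) → L1-HIT  vc=[]
6: 0x3a (blk 14, set 2) → MISS  vc=[10]
7: 0x28 (blk 10, set 2) → VC-HIT  vc=[14]
8: 0x26 (blk 9, set 1) → L1-HIT  vc=[14]
9: 0x27 (blk 9, set 1) → L1-HIT  vc=[14]
10: 0x2a (blk 10, set 2) → L1-HIT  vc=[14]
11: 0x2a (blk 10, set 2) → L1-HIT  vc=[14]
12: 0x2a (blk 10, set 2) → L1-HIT  vc=[14]
13: 0x28 (blk 10, set 2) → L1-HIT  vc=[14]
14: 0x25 (blk 9, set 1) → L1-HIT  vc=[14]
15: 0x19 (blk 6, set 2) → MISS  vc=[14, 10]
16: 0x2a (blk 10, set 2) → VC-HIT  vc=[14, 6]
17: 0x19 (blk 6, set 2) → VC-HIT  vc=[14, 10]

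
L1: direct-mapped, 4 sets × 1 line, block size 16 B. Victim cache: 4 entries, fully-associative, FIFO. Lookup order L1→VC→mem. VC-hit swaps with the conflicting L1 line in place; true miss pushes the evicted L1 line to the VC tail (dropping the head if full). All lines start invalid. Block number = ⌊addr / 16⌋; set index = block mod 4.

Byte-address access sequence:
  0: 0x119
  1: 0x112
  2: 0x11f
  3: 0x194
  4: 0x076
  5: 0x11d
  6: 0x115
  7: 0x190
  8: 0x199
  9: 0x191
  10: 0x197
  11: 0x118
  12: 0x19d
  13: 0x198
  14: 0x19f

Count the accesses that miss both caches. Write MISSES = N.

#0 0x119→b17/s1 MISS; vc=[]
#1 0x112→b17/s1 L1-HIT; vc=[]
#2 0x11f→b17/s1 L1-HIT; vc=[]
#3 0x194→b25/s1 MISS; vc=[17]
#4 0x76→b7/s3 MISS; vc=[17]
#5 0x11d→b17/s1 VC-HIT; vc=[25]
#6 0x115→b17/s1 L1-HIT; vc=[25]
#7 0x190→b25/s1 VC-HIT; vc=[17]
#8 0x199→b25/s1 L1-HIT; vc=[17]
#9 0x191→b25/s1 L1-HIT; vc=[17]
#10 0x197→b25/s1 L1-HIT; vc=[17]
#11 0x118→b17/s1 VC-HIT; vc=[25]
#12 0x19d→b25/s1 VC-HIT; vc=[17]
#13 0x198→b25/s1 L1-HIT; vc=[17]
#14 0x19f→b25/s1 L1-HIT; vc=[17]

MISSES = 3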